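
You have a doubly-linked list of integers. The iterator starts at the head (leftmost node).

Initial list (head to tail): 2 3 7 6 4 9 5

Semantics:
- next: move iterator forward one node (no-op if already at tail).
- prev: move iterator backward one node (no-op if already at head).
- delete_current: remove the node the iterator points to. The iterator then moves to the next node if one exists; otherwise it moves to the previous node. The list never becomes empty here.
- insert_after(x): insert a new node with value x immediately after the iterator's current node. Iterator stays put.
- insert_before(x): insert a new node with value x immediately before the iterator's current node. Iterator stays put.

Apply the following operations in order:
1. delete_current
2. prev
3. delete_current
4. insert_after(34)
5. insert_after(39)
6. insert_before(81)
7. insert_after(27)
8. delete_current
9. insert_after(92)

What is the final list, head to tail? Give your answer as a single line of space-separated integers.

Answer: 81 27 92 39 34 6 4 9 5

Derivation:
After 1 (delete_current): list=[3, 7, 6, 4, 9, 5] cursor@3
After 2 (prev): list=[3, 7, 6, 4, 9, 5] cursor@3
After 3 (delete_current): list=[7, 6, 4, 9, 5] cursor@7
After 4 (insert_after(34)): list=[7, 34, 6, 4, 9, 5] cursor@7
After 5 (insert_after(39)): list=[7, 39, 34, 6, 4, 9, 5] cursor@7
After 6 (insert_before(81)): list=[81, 7, 39, 34, 6, 4, 9, 5] cursor@7
After 7 (insert_after(27)): list=[81, 7, 27, 39, 34, 6, 4, 9, 5] cursor@7
After 8 (delete_current): list=[81, 27, 39, 34, 6, 4, 9, 5] cursor@27
After 9 (insert_after(92)): list=[81, 27, 92, 39, 34, 6, 4, 9, 5] cursor@27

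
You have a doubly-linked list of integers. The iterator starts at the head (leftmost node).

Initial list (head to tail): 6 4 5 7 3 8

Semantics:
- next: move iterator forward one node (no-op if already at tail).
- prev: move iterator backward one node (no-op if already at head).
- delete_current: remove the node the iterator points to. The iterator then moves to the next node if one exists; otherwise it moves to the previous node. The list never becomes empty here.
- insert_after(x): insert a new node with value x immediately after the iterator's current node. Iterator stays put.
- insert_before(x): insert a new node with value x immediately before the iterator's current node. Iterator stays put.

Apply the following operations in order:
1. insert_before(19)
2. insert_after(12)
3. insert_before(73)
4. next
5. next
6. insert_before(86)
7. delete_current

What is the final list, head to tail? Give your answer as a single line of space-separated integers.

Answer: 19 73 6 12 86 5 7 3 8

Derivation:
After 1 (insert_before(19)): list=[19, 6, 4, 5, 7, 3, 8] cursor@6
After 2 (insert_after(12)): list=[19, 6, 12, 4, 5, 7, 3, 8] cursor@6
After 3 (insert_before(73)): list=[19, 73, 6, 12, 4, 5, 7, 3, 8] cursor@6
After 4 (next): list=[19, 73, 6, 12, 4, 5, 7, 3, 8] cursor@12
After 5 (next): list=[19, 73, 6, 12, 4, 5, 7, 3, 8] cursor@4
After 6 (insert_before(86)): list=[19, 73, 6, 12, 86, 4, 5, 7, 3, 8] cursor@4
After 7 (delete_current): list=[19, 73, 6, 12, 86, 5, 7, 3, 8] cursor@5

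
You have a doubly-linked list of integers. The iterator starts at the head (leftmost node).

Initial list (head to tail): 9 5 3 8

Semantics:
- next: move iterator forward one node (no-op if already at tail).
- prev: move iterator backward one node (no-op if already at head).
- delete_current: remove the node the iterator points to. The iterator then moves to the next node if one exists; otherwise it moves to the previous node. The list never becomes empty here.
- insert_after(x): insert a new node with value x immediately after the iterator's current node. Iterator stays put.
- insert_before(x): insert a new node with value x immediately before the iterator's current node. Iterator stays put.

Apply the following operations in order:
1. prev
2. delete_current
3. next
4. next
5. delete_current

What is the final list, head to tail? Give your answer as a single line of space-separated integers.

After 1 (prev): list=[9, 5, 3, 8] cursor@9
After 2 (delete_current): list=[5, 3, 8] cursor@5
After 3 (next): list=[5, 3, 8] cursor@3
After 4 (next): list=[5, 3, 8] cursor@8
After 5 (delete_current): list=[5, 3] cursor@3

Answer: 5 3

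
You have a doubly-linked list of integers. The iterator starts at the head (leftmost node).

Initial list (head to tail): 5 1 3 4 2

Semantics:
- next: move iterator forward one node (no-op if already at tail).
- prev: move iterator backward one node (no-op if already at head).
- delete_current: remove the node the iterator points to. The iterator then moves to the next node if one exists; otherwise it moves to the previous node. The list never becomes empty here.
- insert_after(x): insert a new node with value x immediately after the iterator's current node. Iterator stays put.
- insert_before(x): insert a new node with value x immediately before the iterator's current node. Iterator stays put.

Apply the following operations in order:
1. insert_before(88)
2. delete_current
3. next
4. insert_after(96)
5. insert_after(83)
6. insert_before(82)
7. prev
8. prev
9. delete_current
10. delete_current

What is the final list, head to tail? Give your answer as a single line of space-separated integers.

Answer: 88 3 83 96 4 2

Derivation:
After 1 (insert_before(88)): list=[88, 5, 1, 3, 4, 2] cursor@5
After 2 (delete_current): list=[88, 1, 3, 4, 2] cursor@1
After 3 (next): list=[88, 1, 3, 4, 2] cursor@3
After 4 (insert_after(96)): list=[88, 1, 3, 96, 4, 2] cursor@3
After 5 (insert_after(83)): list=[88, 1, 3, 83, 96, 4, 2] cursor@3
After 6 (insert_before(82)): list=[88, 1, 82, 3, 83, 96, 4, 2] cursor@3
After 7 (prev): list=[88, 1, 82, 3, 83, 96, 4, 2] cursor@82
After 8 (prev): list=[88, 1, 82, 3, 83, 96, 4, 2] cursor@1
After 9 (delete_current): list=[88, 82, 3, 83, 96, 4, 2] cursor@82
After 10 (delete_current): list=[88, 3, 83, 96, 4, 2] cursor@3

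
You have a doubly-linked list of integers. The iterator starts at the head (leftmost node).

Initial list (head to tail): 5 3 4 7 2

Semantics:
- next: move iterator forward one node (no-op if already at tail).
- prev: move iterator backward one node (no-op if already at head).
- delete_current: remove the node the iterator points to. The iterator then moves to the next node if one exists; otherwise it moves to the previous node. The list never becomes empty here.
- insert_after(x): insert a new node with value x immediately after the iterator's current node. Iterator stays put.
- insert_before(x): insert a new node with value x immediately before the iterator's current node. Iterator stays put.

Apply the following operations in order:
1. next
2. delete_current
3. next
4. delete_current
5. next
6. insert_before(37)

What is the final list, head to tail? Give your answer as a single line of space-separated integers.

Answer: 5 4 37 2

Derivation:
After 1 (next): list=[5, 3, 4, 7, 2] cursor@3
After 2 (delete_current): list=[5, 4, 7, 2] cursor@4
After 3 (next): list=[5, 4, 7, 2] cursor@7
After 4 (delete_current): list=[5, 4, 2] cursor@2
After 5 (next): list=[5, 4, 2] cursor@2
After 6 (insert_before(37)): list=[5, 4, 37, 2] cursor@2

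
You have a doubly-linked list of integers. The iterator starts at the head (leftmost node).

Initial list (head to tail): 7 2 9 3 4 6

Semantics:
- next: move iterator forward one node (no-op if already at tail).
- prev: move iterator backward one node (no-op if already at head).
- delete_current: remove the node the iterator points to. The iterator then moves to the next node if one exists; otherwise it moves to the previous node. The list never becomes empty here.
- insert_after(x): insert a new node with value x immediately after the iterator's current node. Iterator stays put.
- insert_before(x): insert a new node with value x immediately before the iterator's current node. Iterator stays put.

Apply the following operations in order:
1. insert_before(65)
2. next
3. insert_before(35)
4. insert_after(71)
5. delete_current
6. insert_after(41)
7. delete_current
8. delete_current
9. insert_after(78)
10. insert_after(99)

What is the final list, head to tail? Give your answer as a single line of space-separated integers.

After 1 (insert_before(65)): list=[65, 7, 2, 9, 3, 4, 6] cursor@7
After 2 (next): list=[65, 7, 2, 9, 3, 4, 6] cursor@2
After 3 (insert_before(35)): list=[65, 7, 35, 2, 9, 3, 4, 6] cursor@2
After 4 (insert_after(71)): list=[65, 7, 35, 2, 71, 9, 3, 4, 6] cursor@2
After 5 (delete_current): list=[65, 7, 35, 71, 9, 3, 4, 6] cursor@71
After 6 (insert_after(41)): list=[65, 7, 35, 71, 41, 9, 3, 4, 6] cursor@71
After 7 (delete_current): list=[65, 7, 35, 41, 9, 3, 4, 6] cursor@41
After 8 (delete_current): list=[65, 7, 35, 9, 3, 4, 6] cursor@9
After 9 (insert_after(78)): list=[65, 7, 35, 9, 78, 3, 4, 6] cursor@9
After 10 (insert_after(99)): list=[65, 7, 35, 9, 99, 78, 3, 4, 6] cursor@9

Answer: 65 7 35 9 99 78 3 4 6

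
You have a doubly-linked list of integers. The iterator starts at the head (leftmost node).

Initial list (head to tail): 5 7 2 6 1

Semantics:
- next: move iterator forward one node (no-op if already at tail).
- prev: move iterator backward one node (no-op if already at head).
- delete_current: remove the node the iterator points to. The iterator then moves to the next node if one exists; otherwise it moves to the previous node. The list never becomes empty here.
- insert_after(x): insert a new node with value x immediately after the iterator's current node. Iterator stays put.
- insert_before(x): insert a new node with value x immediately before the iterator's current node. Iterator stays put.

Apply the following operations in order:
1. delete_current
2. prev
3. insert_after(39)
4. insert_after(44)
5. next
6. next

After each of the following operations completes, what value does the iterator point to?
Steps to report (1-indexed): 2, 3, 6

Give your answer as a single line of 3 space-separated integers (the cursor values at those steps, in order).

After 1 (delete_current): list=[7, 2, 6, 1] cursor@7
After 2 (prev): list=[7, 2, 6, 1] cursor@7
After 3 (insert_after(39)): list=[7, 39, 2, 6, 1] cursor@7
After 4 (insert_after(44)): list=[7, 44, 39, 2, 6, 1] cursor@7
After 5 (next): list=[7, 44, 39, 2, 6, 1] cursor@44
After 6 (next): list=[7, 44, 39, 2, 6, 1] cursor@39

Answer: 7 7 39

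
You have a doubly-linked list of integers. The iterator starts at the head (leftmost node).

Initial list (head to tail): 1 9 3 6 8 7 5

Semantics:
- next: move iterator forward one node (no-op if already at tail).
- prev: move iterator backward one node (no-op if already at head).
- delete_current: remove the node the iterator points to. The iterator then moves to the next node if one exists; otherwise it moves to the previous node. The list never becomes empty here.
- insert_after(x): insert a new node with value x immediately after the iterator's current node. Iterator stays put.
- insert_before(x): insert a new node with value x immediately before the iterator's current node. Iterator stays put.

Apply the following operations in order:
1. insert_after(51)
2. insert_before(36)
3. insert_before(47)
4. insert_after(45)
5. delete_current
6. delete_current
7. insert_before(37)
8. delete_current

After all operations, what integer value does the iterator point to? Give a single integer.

After 1 (insert_after(51)): list=[1, 51, 9, 3, 6, 8, 7, 5] cursor@1
After 2 (insert_before(36)): list=[36, 1, 51, 9, 3, 6, 8, 7, 5] cursor@1
After 3 (insert_before(47)): list=[36, 47, 1, 51, 9, 3, 6, 8, 7, 5] cursor@1
After 4 (insert_after(45)): list=[36, 47, 1, 45, 51, 9, 3, 6, 8, 7, 5] cursor@1
After 5 (delete_current): list=[36, 47, 45, 51, 9, 3, 6, 8, 7, 5] cursor@45
After 6 (delete_current): list=[36, 47, 51, 9, 3, 6, 8, 7, 5] cursor@51
After 7 (insert_before(37)): list=[36, 47, 37, 51, 9, 3, 6, 8, 7, 5] cursor@51
After 8 (delete_current): list=[36, 47, 37, 9, 3, 6, 8, 7, 5] cursor@9

Answer: 9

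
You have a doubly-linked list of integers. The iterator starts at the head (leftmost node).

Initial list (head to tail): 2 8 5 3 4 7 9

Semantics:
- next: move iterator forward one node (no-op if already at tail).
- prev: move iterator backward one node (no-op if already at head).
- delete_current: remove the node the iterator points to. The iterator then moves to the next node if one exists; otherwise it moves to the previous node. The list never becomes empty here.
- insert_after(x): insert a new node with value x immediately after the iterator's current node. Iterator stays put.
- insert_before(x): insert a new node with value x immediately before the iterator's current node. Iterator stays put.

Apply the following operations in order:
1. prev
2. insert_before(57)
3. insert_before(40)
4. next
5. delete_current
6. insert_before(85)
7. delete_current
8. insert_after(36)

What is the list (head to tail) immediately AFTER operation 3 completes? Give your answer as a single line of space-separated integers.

After 1 (prev): list=[2, 8, 5, 3, 4, 7, 9] cursor@2
After 2 (insert_before(57)): list=[57, 2, 8, 5, 3, 4, 7, 9] cursor@2
After 3 (insert_before(40)): list=[57, 40, 2, 8, 5, 3, 4, 7, 9] cursor@2

Answer: 57 40 2 8 5 3 4 7 9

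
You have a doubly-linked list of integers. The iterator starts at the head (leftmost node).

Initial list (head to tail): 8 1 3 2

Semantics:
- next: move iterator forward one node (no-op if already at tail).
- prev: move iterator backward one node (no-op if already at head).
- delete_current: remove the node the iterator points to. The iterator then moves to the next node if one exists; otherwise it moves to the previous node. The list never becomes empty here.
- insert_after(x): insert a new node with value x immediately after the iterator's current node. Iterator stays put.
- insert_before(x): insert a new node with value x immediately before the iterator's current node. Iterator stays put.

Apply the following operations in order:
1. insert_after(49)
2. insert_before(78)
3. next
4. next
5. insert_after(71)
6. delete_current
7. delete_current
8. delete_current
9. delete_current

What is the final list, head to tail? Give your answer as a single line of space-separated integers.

After 1 (insert_after(49)): list=[8, 49, 1, 3, 2] cursor@8
After 2 (insert_before(78)): list=[78, 8, 49, 1, 3, 2] cursor@8
After 3 (next): list=[78, 8, 49, 1, 3, 2] cursor@49
After 4 (next): list=[78, 8, 49, 1, 3, 2] cursor@1
After 5 (insert_after(71)): list=[78, 8, 49, 1, 71, 3, 2] cursor@1
After 6 (delete_current): list=[78, 8, 49, 71, 3, 2] cursor@71
After 7 (delete_current): list=[78, 8, 49, 3, 2] cursor@3
After 8 (delete_current): list=[78, 8, 49, 2] cursor@2
After 9 (delete_current): list=[78, 8, 49] cursor@49

Answer: 78 8 49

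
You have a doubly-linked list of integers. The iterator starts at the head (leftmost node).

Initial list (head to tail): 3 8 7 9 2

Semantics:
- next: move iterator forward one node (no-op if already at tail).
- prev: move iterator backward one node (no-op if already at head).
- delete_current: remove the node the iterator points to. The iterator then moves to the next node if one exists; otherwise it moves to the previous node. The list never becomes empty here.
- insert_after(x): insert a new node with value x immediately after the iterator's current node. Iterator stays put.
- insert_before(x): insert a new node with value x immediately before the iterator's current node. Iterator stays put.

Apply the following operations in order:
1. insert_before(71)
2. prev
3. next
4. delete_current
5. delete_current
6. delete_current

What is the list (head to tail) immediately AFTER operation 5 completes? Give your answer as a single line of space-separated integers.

After 1 (insert_before(71)): list=[71, 3, 8, 7, 9, 2] cursor@3
After 2 (prev): list=[71, 3, 8, 7, 9, 2] cursor@71
After 3 (next): list=[71, 3, 8, 7, 9, 2] cursor@3
After 4 (delete_current): list=[71, 8, 7, 9, 2] cursor@8
After 5 (delete_current): list=[71, 7, 9, 2] cursor@7

Answer: 71 7 9 2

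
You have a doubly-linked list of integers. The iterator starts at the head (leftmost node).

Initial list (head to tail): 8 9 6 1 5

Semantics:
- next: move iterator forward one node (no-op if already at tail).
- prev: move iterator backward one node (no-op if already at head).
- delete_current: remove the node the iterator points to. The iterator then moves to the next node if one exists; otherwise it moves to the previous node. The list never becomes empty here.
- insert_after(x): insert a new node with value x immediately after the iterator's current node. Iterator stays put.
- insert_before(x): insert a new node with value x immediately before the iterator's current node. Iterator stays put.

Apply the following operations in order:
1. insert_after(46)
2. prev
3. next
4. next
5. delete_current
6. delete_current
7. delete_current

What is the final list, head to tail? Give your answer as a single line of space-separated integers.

After 1 (insert_after(46)): list=[8, 46, 9, 6, 1, 5] cursor@8
After 2 (prev): list=[8, 46, 9, 6, 1, 5] cursor@8
After 3 (next): list=[8, 46, 9, 6, 1, 5] cursor@46
After 4 (next): list=[8, 46, 9, 6, 1, 5] cursor@9
After 5 (delete_current): list=[8, 46, 6, 1, 5] cursor@6
After 6 (delete_current): list=[8, 46, 1, 5] cursor@1
After 7 (delete_current): list=[8, 46, 5] cursor@5

Answer: 8 46 5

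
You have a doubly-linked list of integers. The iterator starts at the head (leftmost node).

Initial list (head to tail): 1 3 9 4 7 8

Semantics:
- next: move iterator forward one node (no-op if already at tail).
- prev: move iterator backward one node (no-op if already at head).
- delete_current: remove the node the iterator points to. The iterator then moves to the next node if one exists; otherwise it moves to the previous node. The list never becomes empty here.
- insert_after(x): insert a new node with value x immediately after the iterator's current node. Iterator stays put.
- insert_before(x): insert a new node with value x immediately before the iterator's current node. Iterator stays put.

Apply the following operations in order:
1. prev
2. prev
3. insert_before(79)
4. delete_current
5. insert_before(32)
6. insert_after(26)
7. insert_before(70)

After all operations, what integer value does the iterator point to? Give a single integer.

Answer: 3

Derivation:
After 1 (prev): list=[1, 3, 9, 4, 7, 8] cursor@1
After 2 (prev): list=[1, 3, 9, 4, 7, 8] cursor@1
After 3 (insert_before(79)): list=[79, 1, 3, 9, 4, 7, 8] cursor@1
After 4 (delete_current): list=[79, 3, 9, 4, 7, 8] cursor@3
After 5 (insert_before(32)): list=[79, 32, 3, 9, 4, 7, 8] cursor@3
After 6 (insert_after(26)): list=[79, 32, 3, 26, 9, 4, 7, 8] cursor@3
After 7 (insert_before(70)): list=[79, 32, 70, 3, 26, 9, 4, 7, 8] cursor@3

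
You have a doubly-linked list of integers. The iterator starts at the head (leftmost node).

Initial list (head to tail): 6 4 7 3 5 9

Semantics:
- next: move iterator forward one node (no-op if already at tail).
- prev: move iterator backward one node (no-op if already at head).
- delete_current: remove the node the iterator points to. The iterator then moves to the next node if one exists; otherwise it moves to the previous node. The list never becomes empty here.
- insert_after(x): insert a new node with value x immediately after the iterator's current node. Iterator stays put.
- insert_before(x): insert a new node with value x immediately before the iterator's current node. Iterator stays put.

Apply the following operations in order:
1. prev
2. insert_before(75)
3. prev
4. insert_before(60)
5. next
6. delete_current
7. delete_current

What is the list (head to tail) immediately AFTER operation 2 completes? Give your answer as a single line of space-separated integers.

Answer: 75 6 4 7 3 5 9

Derivation:
After 1 (prev): list=[6, 4, 7, 3, 5, 9] cursor@6
After 2 (insert_before(75)): list=[75, 6, 4, 7, 3, 5, 9] cursor@6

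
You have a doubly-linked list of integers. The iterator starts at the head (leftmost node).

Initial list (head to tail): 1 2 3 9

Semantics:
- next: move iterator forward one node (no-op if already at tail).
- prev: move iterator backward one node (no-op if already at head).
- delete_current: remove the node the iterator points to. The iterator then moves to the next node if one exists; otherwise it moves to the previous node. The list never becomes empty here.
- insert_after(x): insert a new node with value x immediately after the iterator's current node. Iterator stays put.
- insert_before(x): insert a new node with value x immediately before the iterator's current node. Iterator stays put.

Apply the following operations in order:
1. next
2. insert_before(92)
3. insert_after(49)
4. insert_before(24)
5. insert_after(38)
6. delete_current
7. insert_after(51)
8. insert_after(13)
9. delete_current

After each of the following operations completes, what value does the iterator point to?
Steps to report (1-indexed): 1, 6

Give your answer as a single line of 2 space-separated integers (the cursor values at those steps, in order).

After 1 (next): list=[1, 2, 3, 9] cursor@2
After 2 (insert_before(92)): list=[1, 92, 2, 3, 9] cursor@2
After 3 (insert_after(49)): list=[1, 92, 2, 49, 3, 9] cursor@2
After 4 (insert_before(24)): list=[1, 92, 24, 2, 49, 3, 9] cursor@2
After 5 (insert_after(38)): list=[1, 92, 24, 2, 38, 49, 3, 9] cursor@2
After 6 (delete_current): list=[1, 92, 24, 38, 49, 3, 9] cursor@38
After 7 (insert_after(51)): list=[1, 92, 24, 38, 51, 49, 3, 9] cursor@38
After 8 (insert_after(13)): list=[1, 92, 24, 38, 13, 51, 49, 3, 9] cursor@38
After 9 (delete_current): list=[1, 92, 24, 13, 51, 49, 3, 9] cursor@13

Answer: 2 38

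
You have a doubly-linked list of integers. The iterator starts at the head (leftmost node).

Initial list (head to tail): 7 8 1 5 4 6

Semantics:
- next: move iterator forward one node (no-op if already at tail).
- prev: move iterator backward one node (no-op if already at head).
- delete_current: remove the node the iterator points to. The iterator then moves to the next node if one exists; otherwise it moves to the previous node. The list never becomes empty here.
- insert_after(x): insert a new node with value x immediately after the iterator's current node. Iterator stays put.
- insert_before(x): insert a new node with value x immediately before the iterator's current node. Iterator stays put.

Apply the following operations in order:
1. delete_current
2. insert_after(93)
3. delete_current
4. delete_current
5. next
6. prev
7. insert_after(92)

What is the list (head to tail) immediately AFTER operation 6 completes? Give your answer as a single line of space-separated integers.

Answer: 1 5 4 6

Derivation:
After 1 (delete_current): list=[8, 1, 5, 4, 6] cursor@8
After 2 (insert_after(93)): list=[8, 93, 1, 5, 4, 6] cursor@8
After 3 (delete_current): list=[93, 1, 5, 4, 6] cursor@93
After 4 (delete_current): list=[1, 5, 4, 6] cursor@1
After 5 (next): list=[1, 5, 4, 6] cursor@5
After 6 (prev): list=[1, 5, 4, 6] cursor@1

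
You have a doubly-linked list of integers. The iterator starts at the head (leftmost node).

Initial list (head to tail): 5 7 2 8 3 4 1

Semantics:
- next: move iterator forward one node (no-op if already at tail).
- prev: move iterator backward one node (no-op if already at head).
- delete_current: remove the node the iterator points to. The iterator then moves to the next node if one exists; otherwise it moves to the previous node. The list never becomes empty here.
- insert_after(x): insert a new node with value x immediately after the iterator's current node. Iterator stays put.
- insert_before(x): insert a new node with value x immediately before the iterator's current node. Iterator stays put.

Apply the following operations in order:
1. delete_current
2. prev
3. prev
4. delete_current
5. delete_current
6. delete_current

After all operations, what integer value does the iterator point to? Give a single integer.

After 1 (delete_current): list=[7, 2, 8, 3, 4, 1] cursor@7
After 2 (prev): list=[7, 2, 8, 3, 4, 1] cursor@7
After 3 (prev): list=[7, 2, 8, 3, 4, 1] cursor@7
After 4 (delete_current): list=[2, 8, 3, 4, 1] cursor@2
After 5 (delete_current): list=[8, 3, 4, 1] cursor@8
After 6 (delete_current): list=[3, 4, 1] cursor@3

Answer: 3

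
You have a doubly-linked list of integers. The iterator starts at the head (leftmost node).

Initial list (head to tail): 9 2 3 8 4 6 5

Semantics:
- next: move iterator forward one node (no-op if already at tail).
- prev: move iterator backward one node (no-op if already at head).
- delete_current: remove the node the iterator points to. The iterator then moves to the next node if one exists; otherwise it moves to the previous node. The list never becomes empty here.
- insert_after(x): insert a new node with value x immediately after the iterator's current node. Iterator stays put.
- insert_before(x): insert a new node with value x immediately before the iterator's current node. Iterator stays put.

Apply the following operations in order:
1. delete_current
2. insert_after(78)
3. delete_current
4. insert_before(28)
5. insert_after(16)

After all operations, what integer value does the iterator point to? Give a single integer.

After 1 (delete_current): list=[2, 3, 8, 4, 6, 5] cursor@2
After 2 (insert_after(78)): list=[2, 78, 3, 8, 4, 6, 5] cursor@2
After 3 (delete_current): list=[78, 3, 8, 4, 6, 5] cursor@78
After 4 (insert_before(28)): list=[28, 78, 3, 8, 4, 6, 5] cursor@78
After 5 (insert_after(16)): list=[28, 78, 16, 3, 8, 4, 6, 5] cursor@78

Answer: 78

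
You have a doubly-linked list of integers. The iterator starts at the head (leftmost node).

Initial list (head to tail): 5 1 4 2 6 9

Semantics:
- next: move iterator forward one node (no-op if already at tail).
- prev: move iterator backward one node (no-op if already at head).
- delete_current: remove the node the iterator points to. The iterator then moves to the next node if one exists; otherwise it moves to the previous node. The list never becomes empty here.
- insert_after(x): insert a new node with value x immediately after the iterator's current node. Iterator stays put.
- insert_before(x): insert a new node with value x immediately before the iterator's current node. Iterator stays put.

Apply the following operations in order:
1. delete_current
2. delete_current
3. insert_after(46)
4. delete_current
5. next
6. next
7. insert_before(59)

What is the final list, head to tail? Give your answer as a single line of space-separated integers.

Answer: 46 2 59 6 9

Derivation:
After 1 (delete_current): list=[1, 4, 2, 6, 9] cursor@1
After 2 (delete_current): list=[4, 2, 6, 9] cursor@4
After 3 (insert_after(46)): list=[4, 46, 2, 6, 9] cursor@4
After 4 (delete_current): list=[46, 2, 6, 9] cursor@46
After 5 (next): list=[46, 2, 6, 9] cursor@2
After 6 (next): list=[46, 2, 6, 9] cursor@6
After 7 (insert_before(59)): list=[46, 2, 59, 6, 9] cursor@6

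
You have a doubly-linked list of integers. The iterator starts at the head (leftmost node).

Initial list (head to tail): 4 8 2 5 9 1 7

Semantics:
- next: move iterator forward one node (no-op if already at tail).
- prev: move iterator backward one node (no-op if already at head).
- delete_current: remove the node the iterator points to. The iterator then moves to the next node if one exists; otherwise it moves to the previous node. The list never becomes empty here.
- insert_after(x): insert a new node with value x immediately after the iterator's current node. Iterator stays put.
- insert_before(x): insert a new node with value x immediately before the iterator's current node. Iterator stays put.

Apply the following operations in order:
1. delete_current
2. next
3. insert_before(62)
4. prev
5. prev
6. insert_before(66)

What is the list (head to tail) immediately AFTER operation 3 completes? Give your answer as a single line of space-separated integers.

Answer: 8 62 2 5 9 1 7

Derivation:
After 1 (delete_current): list=[8, 2, 5, 9, 1, 7] cursor@8
After 2 (next): list=[8, 2, 5, 9, 1, 7] cursor@2
After 3 (insert_before(62)): list=[8, 62, 2, 5, 9, 1, 7] cursor@2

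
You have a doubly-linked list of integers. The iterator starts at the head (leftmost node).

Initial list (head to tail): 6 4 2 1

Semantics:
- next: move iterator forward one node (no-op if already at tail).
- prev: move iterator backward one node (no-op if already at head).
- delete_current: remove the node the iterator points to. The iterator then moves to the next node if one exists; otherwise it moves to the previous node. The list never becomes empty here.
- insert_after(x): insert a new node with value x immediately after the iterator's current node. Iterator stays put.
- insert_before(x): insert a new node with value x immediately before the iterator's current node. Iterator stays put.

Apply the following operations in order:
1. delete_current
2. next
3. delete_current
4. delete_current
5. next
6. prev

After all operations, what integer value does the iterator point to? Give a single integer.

Answer: 4

Derivation:
After 1 (delete_current): list=[4, 2, 1] cursor@4
After 2 (next): list=[4, 2, 1] cursor@2
After 3 (delete_current): list=[4, 1] cursor@1
After 4 (delete_current): list=[4] cursor@4
After 5 (next): list=[4] cursor@4
After 6 (prev): list=[4] cursor@4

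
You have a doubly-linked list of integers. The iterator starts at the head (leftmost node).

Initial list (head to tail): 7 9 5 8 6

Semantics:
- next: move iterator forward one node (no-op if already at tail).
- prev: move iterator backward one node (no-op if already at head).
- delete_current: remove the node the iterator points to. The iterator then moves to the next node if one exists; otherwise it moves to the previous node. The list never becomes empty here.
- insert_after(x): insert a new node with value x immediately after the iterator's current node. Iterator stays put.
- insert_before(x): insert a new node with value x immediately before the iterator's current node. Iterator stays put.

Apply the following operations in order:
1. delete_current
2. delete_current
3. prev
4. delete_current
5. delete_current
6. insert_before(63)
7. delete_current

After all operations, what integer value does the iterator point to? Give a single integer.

Answer: 63

Derivation:
After 1 (delete_current): list=[9, 5, 8, 6] cursor@9
After 2 (delete_current): list=[5, 8, 6] cursor@5
After 3 (prev): list=[5, 8, 6] cursor@5
After 4 (delete_current): list=[8, 6] cursor@8
After 5 (delete_current): list=[6] cursor@6
After 6 (insert_before(63)): list=[63, 6] cursor@6
After 7 (delete_current): list=[63] cursor@63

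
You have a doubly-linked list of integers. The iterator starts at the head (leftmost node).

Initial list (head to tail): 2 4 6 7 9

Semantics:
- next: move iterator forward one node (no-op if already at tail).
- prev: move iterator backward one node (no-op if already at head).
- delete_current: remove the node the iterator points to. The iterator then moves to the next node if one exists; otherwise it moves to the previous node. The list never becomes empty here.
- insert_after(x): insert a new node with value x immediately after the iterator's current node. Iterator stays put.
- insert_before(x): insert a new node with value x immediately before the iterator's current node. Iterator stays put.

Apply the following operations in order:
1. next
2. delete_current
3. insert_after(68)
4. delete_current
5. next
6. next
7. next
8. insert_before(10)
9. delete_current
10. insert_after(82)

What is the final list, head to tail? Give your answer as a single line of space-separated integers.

Answer: 2 68 7 10 82

Derivation:
After 1 (next): list=[2, 4, 6, 7, 9] cursor@4
After 2 (delete_current): list=[2, 6, 7, 9] cursor@6
After 3 (insert_after(68)): list=[2, 6, 68, 7, 9] cursor@6
After 4 (delete_current): list=[2, 68, 7, 9] cursor@68
After 5 (next): list=[2, 68, 7, 9] cursor@7
After 6 (next): list=[2, 68, 7, 9] cursor@9
After 7 (next): list=[2, 68, 7, 9] cursor@9
After 8 (insert_before(10)): list=[2, 68, 7, 10, 9] cursor@9
After 9 (delete_current): list=[2, 68, 7, 10] cursor@10
After 10 (insert_after(82)): list=[2, 68, 7, 10, 82] cursor@10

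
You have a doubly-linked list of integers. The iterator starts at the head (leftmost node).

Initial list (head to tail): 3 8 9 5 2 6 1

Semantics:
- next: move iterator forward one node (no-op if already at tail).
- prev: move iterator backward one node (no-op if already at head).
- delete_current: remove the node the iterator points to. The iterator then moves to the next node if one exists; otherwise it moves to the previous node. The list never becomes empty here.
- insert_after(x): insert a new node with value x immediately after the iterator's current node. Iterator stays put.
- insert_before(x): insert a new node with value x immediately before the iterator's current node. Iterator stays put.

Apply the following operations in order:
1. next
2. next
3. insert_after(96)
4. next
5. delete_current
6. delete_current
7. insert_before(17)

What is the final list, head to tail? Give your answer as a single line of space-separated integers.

After 1 (next): list=[3, 8, 9, 5, 2, 6, 1] cursor@8
After 2 (next): list=[3, 8, 9, 5, 2, 6, 1] cursor@9
After 3 (insert_after(96)): list=[3, 8, 9, 96, 5, 2, 6, 1] cursor@9
After 4 (next): list=[3, 8, 9, 96, 5, 2, 6, 1] cursor@96
After 5 (delete_current): list=[3, 8, 9, 5, 2, 6, 1] cursor@5
After 6 (delete_current): list=[3, 8, 9, 2, 6, 1] cursor@2
After 7 (insert_before(17)): list=[3, 8, 9, 17, 2, 6, 1] cursor@2

Answer: 3 8 9 17 2 6 1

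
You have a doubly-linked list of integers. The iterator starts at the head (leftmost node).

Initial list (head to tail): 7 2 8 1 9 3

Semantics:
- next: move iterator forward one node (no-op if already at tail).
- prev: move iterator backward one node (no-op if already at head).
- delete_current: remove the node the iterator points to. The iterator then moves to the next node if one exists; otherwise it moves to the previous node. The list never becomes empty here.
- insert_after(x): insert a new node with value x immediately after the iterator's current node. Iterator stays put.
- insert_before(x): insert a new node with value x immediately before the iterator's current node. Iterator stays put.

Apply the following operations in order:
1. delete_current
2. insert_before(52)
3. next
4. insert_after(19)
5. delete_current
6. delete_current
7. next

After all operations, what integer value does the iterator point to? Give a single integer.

Answer: 9

Derivation:
After 1 (delete_current): list=[2, 8, 1, 9, 3] cursor@2
After 2 (insert_before(52)): list=[52, 2, 8, 1, 9, 3] cursor@2
After 3 (next): list=[52, 2, 8, 1, 9, 3] cursor@8
After 4 (insert_after(19)): list=[52, 2, 8, 19, 1, 9, 3] cursor@8
After 5 (delete_current): list=[52, 2, 19, 1, 9, 3] cursor@19
After 6 (delete_current): list=[52, 2, 1, 9, 3] cursor@1
After 7 (next): list=[52, 2, 1, 9, 3] cursor@9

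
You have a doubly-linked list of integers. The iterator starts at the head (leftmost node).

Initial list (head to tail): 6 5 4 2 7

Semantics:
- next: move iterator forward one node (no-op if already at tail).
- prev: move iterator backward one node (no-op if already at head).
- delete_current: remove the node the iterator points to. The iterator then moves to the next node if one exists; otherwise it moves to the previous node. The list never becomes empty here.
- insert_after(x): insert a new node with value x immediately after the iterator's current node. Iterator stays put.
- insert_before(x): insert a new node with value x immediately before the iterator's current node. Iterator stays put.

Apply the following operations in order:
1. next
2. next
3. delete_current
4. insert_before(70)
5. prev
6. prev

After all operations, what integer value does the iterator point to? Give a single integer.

After 1 (next): list=[6, 5, 4, 2, 7] cursor@5
After 2 (next): list=[6, 5, 4, 2, 7] cursor@4
After 3 (delete_current): list=[6, 5, 2, 7] cursor@2
After 4 (insert_before(70)): list=[6, 5, 70, 2, 7] cursor@2
After 5 (prev): list=[6, 5, 70, 2, 7] cursor@70
After 6 (prev): list=[6, 5, 70, 2, 7] cursor@5

Answer: 5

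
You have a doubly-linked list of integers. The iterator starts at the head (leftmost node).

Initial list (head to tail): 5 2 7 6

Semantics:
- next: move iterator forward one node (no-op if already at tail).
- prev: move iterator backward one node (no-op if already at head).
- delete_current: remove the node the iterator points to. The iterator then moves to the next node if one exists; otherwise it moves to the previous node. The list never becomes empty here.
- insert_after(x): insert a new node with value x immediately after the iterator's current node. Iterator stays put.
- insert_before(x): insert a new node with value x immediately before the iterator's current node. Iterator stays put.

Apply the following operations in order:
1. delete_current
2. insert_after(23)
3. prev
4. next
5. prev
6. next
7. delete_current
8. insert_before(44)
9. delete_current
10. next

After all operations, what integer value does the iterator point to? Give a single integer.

After 1 (delete_current): list=[2, 7, 6] cursor@2
After 2 (insert_after(23)): list=[2, 23, 7, 6] cursor@2
After 3 (prev): list=[2, 23, 7, 6] cursor@2
After 4 (next): list=[2, 23, 7, 6] cursor@23
After 5 (prev): list=[2, 23, 7, 6] cursor@2
After 6 (next): list=[2, 23, 7, 6] cursor@23
After 7 (delete_current): list=[2, 7, 6] cursor@7
After 8 (insert_before(44)): list=[2, 44, 7, 6] cursor@7
After 9 (delete_current): list=[2, 44, 6] cursor@6
After 10 (next): list=[2, 44, 6] cursor@6

Answer: 6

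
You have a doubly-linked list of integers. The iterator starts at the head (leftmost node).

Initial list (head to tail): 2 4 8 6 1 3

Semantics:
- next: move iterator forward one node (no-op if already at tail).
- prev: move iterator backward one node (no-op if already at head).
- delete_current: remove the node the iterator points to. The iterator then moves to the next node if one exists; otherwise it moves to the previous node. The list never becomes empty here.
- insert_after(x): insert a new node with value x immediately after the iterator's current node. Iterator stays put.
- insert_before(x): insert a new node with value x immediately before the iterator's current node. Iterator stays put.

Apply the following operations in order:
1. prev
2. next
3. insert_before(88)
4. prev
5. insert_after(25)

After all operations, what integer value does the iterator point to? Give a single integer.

After 1 (prev): list=[2, 4, 8, 6, 1, 3] cursor@2
After 2 (next): list=[2, 4, 8, 6, 1, 3] cursor@4
After 3 (insert_before(88)): list=[2, 88, 4, 8, 6, 1, 3] cursor@4
After 4 (prev): list=[2, 88, 4, 8, 6, 1, 3] cursor@88
After 5 (insert_after(25)): list=[2, 88, 25, 4, 8, 6, 1, 3] cursor@88

Answer: 88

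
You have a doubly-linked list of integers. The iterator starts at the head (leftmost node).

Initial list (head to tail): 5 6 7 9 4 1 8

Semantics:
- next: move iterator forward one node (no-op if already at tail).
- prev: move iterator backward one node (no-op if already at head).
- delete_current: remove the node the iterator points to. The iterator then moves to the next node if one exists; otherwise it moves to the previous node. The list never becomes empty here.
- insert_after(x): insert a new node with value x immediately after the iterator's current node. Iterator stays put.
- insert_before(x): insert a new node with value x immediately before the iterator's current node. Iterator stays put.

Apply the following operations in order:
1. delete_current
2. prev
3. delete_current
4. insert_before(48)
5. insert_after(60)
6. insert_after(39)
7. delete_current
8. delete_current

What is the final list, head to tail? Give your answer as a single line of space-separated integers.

After 1 (delete_current): list=[6, 7, 9, 4, 1, 8] cursor@6
After 2 (prev): list=[6, 7, 9, 4, 1, 8] cursor@6
After 3 (delete_current): list=[7, 9, 4, 1, 8] cursor@7
After 4 (insert_before(48)): list=[48, 7, 9, 4, 1, 8] cursor@7
After 5 (insert_after(60)): list=[48, 7, 60, 9, 4, 1, 8] cursor@7
After 6 (insert_after(39)): list=[48, 7, 39, 60, 9, 4, 1, 8] cursor@7
After 7 (delete_current): list=[48, 39, 60, 9, 4, 1, 8] cursor@39
After 8 (delete_current): list=[48, 60, 9, 4, 1, 8] cursor@60

Answer: 48 60 9 4 1 8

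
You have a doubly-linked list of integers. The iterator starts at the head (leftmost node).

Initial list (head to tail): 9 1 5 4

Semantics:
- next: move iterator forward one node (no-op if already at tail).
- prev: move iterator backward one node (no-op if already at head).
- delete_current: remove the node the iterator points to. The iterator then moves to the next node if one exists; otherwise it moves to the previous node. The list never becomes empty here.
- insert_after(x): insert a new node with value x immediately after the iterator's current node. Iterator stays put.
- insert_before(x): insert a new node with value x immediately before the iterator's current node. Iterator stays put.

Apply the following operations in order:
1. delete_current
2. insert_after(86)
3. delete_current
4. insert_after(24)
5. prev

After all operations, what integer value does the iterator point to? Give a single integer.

Answer: 86

Derivation:
After 1 (delete_current): list=[1, 5, 4] cursor@1
After 2 (insert_after(86)): list=[1, 86, 5, 4] cursor@1
After 3 (delete_current): list=[86, 5, 4] cursor@86
After 4 (insert_after(24)): list=[86, 24, 5, 4] cursor@86
After 5 (prev): list=[86, 24, 5, 4] cursor@86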